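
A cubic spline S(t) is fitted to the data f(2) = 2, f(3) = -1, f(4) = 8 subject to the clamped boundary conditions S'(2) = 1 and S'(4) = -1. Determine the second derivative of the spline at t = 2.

-31

With m_i denoting the second derivative at x_i, h_i = 1, 1, and Δ_i = (y_(i+1) − y_i)/h_i = -3, 9:
  1·m_0 + 4·m_1 + 1·m_2 = 6(Δ_1 - Δ_0) = 72
Clamped end conditions give two more equations: 2h_0·m_0 + h_0·m_1 = 6(Δ_0 - S'(2)) = -24 and h_1·m_1 + 2h_1·m_2 = 6(S'(4) - Δ_1) = -60.
Forward elimination and back-substitution give m_0 = -31, m_1 = 38, m_2 = -49.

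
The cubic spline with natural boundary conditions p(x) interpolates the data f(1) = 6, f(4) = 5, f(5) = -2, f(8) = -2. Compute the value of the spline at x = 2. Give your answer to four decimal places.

8.2205

Write m_i for p''(x_i). With h_i = 3, 1, 3 and divided differences Δ_i = -1/3, -7, 0, the continuity of p' gives the tridiagonal system
  3·m_0 + 8·m_1 + 1·m_2 = 6(Δ_1 - Δ_0) = -40
  1·m_1 + 8·m_2 + 3·m_3 = 6(Δ_2 - Δ_1) = 42
Natural end conditions: m_0 = m_3 = 0.
Solving the tridiagonal system: m_0 = 0, m_1 = -362/63, m_2 = 376/63, m_3 = 0.
On [1, 4], p(x) = 6 + 160/63·(x - 1) + 0·(x - 1)² - 181/567·(x - 1)³.
With (x - 1) = 1: p(2) = 4661/567.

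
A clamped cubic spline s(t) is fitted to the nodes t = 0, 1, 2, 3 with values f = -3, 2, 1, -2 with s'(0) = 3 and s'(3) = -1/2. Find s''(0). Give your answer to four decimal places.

With m_i denoting the second derivative at x_i, h_i = 1, 1, 1, and Δ_i = (y_(i+1) − y_i)/h_i = 5, -1, -3:
  1·m_0 + 4·m_1 + 1·m_2 = 6(Δ_1 - Δ_0) = -36
  1·m_1 + 4·m_2 + 1·m_3 = 6(Δ_2 - Δ_1) = -12
Clamped end conditions give two more equations: 2h_0·m_0 + h_0·m_1 = 6(Δ_0 - s'(0)) = 12 and h_2·m_2 + 2h_2·m_3 = 6(s'(3) - Δ_2) = 15.
Hence m_0 = 35/3, m_1 = -34/3, m_2 = -7/3, m_3 = 26/3.

11.6667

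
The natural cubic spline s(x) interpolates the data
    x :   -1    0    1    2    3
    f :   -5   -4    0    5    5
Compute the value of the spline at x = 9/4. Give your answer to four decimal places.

Let σ_i = s''(x_i). Step sizes h_i = 1, 1, 1, 1; slopes of the chords Δ_i = (y_(i+1) - y_i)/h_i = 1, 4, 5, 0.
  1·σ_0 + 4·σ_1 + 1·σ_2 = 6(Δ_1 - Δ_0) = 18
  1·σ_1 + 4·σ_2 + 1·σ_3 = 6(Δ_2 - Δ_1) = 6
  1·σ_2 + 4·σ_3 + 1·σ_4 = 6(Δ_3 - Δ_2) = -30
Natural end conditions: σ_0 = σ_4 = 0.
Solving the tridiagonal system: σ_0 = 0, σ_1 = 27/7, σ_2 = 18/7, σ_3 = -57/7, σ_4 = 0.
On [2, 3], s(x) = 5 + 19/7·(x - 2) - 57/14·(x - 2)² + 19/14·(x - 2)³.
With (x - 2) = 1/4: s(9/4) = 697/128.

5.4453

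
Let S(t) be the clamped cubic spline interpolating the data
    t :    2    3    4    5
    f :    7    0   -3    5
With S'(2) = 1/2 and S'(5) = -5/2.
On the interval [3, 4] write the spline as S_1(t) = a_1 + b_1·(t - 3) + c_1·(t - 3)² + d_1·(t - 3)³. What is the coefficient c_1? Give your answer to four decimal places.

Write M_i for S''(x_i). With h_i = 1, 1, 1 and divided differences Δ_i = -7, -3, 8, the continuity of S' gives the tridiagonal system
  1·M_0 + 4·M_1 + 1·M_2 = 6(Δ_1 - Δ_0) = 24
  1·M_1 + 4·M_2 + 1·M_3 = 6(Δ_2 - Δ_1) = 66
Clamped end conditions give two more equations: 2h_0·M_0 + h_0·M_1 = 6(Δ_0 - S'(2)) = -45 and h_2·M_2 + 2h_2·M_3 = 6(S'(5) - Δ_2) = -63.
Forward elimination and back-substitution give M_0 = -127/5, M_1 = 29/5, M_2 = 131/5, M_3 = -223/5.
On [3, 4], with S_1(t) = a_1 + b_1·(t - 3) + c_1·(t - 3)² + d_1·(t - 3)³: c_1 = M_1/2 = 29/10, d_1 = (M_2 - M_1)/(6h_1) = 17/5, b_1 = Δ_1 - h_1(2M_1 + M_2)/6 = -93/10.

2.9000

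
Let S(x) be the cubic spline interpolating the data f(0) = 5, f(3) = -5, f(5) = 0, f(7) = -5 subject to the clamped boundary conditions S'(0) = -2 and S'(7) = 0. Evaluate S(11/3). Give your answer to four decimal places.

With M_i denoting the second derivative at x_i, h_i = 3, 2, 2, and Δ_i = (y_(i+1) − y_i)/h_i = -10/3, 5/2, -5/2:
  3·M_0 + 10·M_1 + 2·M_2 = 6(Δ_1 - Δ_0) = 35
  2·M_1 + 8·M_2 + 2·M_3 = 6(Δ_2 - Δ_1) = -30
Clamped end conditions give two more equations: 2h_0·M_0 + h_0·M_1 = 6(Δ_0 - S'(0)) = -8 and h_2·M_2 + 2h_2·M_3 = 6(S'(7) - Δ_2) = 15.
Hence M_0 = -496/111, M_1 = 232/37, M_2 = -529/74, M_3 = 271/37.
On [3, 5], S(x) = -5 + 26/37·(x - 3) + 116/37·(x - 3)² - 331/296·(x - 3)³.
With (x - 3) = 2/3: S(11/3) = -3466/999.

-3.4695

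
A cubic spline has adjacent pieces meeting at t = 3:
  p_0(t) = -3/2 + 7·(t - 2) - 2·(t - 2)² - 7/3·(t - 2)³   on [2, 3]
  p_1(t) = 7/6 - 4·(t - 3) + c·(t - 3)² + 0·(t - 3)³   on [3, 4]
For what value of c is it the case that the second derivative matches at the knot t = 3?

-9

p_0''(t) = -4 - 14·(t - 2), so p_0''(3) = -18. On the right, p_1''(3) = 2c, so c = -9.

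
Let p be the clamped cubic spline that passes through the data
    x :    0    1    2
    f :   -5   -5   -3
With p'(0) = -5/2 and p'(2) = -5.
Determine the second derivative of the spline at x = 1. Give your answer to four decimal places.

Put M_i = p'' at the i-th knot. Here h = (1, 1) and Δ = (0, 2), so the interior equations h_(i-1)·M_(i-1) + 2(h_(i-1)+h_i)·M_i + h_i·M_(i+1) = 6(Δ_i − Δ_(i-1)) read
  1·M_0 + 4·M_1 + 1·M_2 = 6(Δ_1 - Δ_0) = 12
Clamped end conditions give two more equations: 2h_0·M_0 + h_0·M_1 = 6(Δ_0 - p'(0)) = 15 and h_1·M_1 + 2h_1·M_2 = 6(p'(2) - Δ_1) = -42.
Hence M_0 = 13/4, M_1 = 17/2, M_2 = -101/4.

8.5000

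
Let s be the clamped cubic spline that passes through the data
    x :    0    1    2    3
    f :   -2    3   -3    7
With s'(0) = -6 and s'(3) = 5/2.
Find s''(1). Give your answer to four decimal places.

-41.3333

Let M_i = s''(x_i). Step sizes h_i = 1, 1, 1; slopes of the chords Δ_i = (y_(i+1) - y_i)/h_i = 5, -6, 10.
  1·M_0 + 4·M_1 + 1·M_2 = 6(Δ_1 - Δ_0) = -66
  1·M_1 + 4·M_2 + 1·M_3 = 6(Δ_2 - Δ_1) = 96
Clamped end conditions give two more equations: 2h_0·M_0 + h_0·M_1 = 6(Δ_0 - s'(0)) = 66 and h_2·M_2 + 2h_2·M_3 = 6(s'(3) - Δ_2) = -45.
Solving: M_0 = 161/3, M_1 = -124/3, M_2 = 137/3, M_3 = -136/3.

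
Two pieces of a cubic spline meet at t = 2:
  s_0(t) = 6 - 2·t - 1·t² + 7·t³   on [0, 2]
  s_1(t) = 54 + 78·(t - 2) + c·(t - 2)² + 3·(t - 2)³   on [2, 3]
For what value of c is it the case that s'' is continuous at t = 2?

41

s_0''(t) = -2 + 42·t, so s_0''(2) = 82. On the right, s_1''(2) = 2c, so c = 41.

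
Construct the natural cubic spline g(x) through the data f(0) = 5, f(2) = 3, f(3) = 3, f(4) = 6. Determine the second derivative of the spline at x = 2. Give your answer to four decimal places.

0.2609

Write M_i for g''(x_i). With h_i = 2, 1, 1 and divided differences Δ_i = -1, 0, 3, the continuity of g' gives the tridiagonal system
  2·M_0 + 6·M_1 + 1·M_2 = 6(Δ_1 - Δ_0) = 6
  1·M_1 + 4·M_2 + 1·M_3 = 6(Δ_2 - Δ_1) = 18
Natural end conditions: M_0 = M_3 = 0.
Hence M_0 = 0, M_1 = 6/23, M_2 = 102/23, M_3 = 0.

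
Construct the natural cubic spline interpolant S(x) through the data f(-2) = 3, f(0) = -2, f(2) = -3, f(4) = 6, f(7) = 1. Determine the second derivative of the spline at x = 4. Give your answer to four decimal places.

-4.6690

Put m_i = S'' at the i-th knot. Here h = (2, 2, 2, 3) and Δ = (-5/2, -1/2, 9/2, -5/3), so the interior equations h_(i-1)·m_(i-1) + 2(h_(i-1)+h_i)·m_i + h_i·m_(i+1) = 6(Δ_i − Δ_(i-1)) read
  2·m_0 + 8·m_1 + 2·m_2 = 6(Δ_1 - Δ_0) = 12
  2·m_1 + 8·m_2 + 2·m_3 = 6(Δ_2 - Δ_1) = 30
  2·m_2 + 10·m_3 + 3·m_4 = 6(Δ_3 - Δ_2) = -37
Natural end conditions: m_0 = m_4 = 0.
Forward elimination and back-substitution give m_0 = 0, m_1 = 41/142, m_2 = 344/71, m_3 = -663/142, m_4 = 0.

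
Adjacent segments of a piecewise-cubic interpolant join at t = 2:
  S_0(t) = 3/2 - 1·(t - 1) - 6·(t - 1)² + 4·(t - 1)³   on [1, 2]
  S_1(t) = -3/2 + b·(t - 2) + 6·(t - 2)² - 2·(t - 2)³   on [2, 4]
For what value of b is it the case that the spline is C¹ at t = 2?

S_0'(t) = -1 - 12·(t - 1) + 12·(t - 1)², so S_0'(2) = -1. On the right, S_1'(2) = b, so b = -1.

-1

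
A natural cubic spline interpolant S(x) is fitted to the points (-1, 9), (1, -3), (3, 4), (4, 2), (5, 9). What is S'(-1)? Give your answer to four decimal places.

Put M_i = S'' at the i-th knot. Here h = (2, 2, 1, 1) and Δ = (-6, 7/2, -2, 7), so the interior equations h_(i-1)·M_(i-1) + 2(h_(i-1)+h_i)·M_i + h_i·M_(i+1) = 6(Δ_i − Δ_(i-1)) read
  2·M_0 + 8·M_1 + 2·M_2 = 6(Δ_1 - Δ_0) = 57
  2·M_1 + 6·M_2 + 1·M_3 = 6(Δ_2 - Δ_1) = -33
  1·M_2 + 4·M_3 + 1·M_4 = 6(Δ_3 - Δ_2) = 54
Natural end conditions: M_0 = M_4 = 0.
Forward elimination and back-substitution give M_0 = 0, M_1 = 561/56, M_2 = -81/7, M_3 = 459/28, M_4 = 0.
On [-1, 1], S'(x) = b_0 + 2c_0·(x + 1) + 3d_0·(x + 1)² with b_0 = Δ_0 - h_0(2M_0 + M_1)/6 = -523/56, c_0 = M_0/2 = 0, d_0 = (M_1 - M_0)/(6h_0) = 187/224. So S'(-1) = -523/56.

-9.3393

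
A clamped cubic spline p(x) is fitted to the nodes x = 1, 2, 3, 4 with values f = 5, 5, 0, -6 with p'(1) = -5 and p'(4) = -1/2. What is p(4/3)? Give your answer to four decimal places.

4.2963

Write M_i for p''(x_i). With h_i = 1, 1, 1 and divided differences Δ_i = 0, -5, -6, the continuity of p' gives the tridiagonal system
  1·M_0 + 4·M_1 + 1·M_2 = 6(Δ_1 - Δ_0) = -30
  1·M_1 + 4·M_2 + 1·M_3 = 6(Δ_2 - Δ_1) = -6
Clamped end conditions give two more equations: 2h_0·M_0 + h_0·M_1 = 6(Δ_0 - p'(1)) = 30 and h_2·M_2 + 2h_2·M_3 = 6(p'(4) - Δ_2) = 33.
Forward elimination and back-substitution give M_0 = 21, M_1 = -12, M_2 = -3, M_3 = 18.
On [1, 2], p(x) = 5 - 5·(x - 1) + 21/2·(x - 1)² - 11/2·(x - 1)³.
With (x - 1) = 1/3: p(4/3) = 116/27.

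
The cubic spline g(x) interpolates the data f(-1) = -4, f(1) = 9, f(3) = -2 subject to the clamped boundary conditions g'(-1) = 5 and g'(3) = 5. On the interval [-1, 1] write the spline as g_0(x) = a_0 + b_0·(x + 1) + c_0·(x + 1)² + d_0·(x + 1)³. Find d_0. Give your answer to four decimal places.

-2.4375

Write M_i for g''(x_i). With h_i = 2, 2 and divided differences Δ_i = 13/2, -11/2, the continuity of g' gives the tridiagonal system
  2·M_0 + 8·M_1 + 2·M_2 = 6(Δ_1 - Δ_0) = -72
Clamped end conditions give two more equations: 2h_0·M_0 + h_0·M_1 = 6(Δ_0 - g'(-1)) = 9 and h_1·M_1 + 2h_1·M_2 = 6(g'(3) - Δ_1) = 63.
Hence M_0 = 45/4, M_1 = -18, M_2 = 99/4.
On [-1, 1], with g_0(x) = a_0 + b_0·(x + 1) + c_0·(x + 1)² + d_0·(x + 1)³: c_0 = M_0/2 = 45/8, d_0 = (M_1 - M_0)/(6h_0) = -39/16, b_0 = Δ_0 - h_0(2M_0 + M_1)/6 = 5.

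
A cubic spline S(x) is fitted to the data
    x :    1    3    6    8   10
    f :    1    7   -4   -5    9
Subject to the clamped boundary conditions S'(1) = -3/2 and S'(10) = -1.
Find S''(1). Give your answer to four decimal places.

10.0607

Let M_i = S''(x_i). Step sizes h_i = 2, 3, 2, 2; slopes of the chords Δ_i = (y_(i+1) - y_i)/h_i = 3, -11/3, -1/2, 7.
  2·M_0 + 10·M_1 + 3·M_2 = 6(Δ_1 - Δ_0) = -40
  3·M_1 + 10·M_2 + 2·M_3 = 6(Δ_2 - Δ_1) = 19
  2·M_2 + 8·M_3 + 2·M_4 = 6(Δ_3 - Δ_2) = 45
Clamped end conditions give two more equations: 2h_0·M_0 + h_0·M_1 = 6(Δ_0 - S'(1)) = 27 and h_3·M_3 + 2h_3·M_4 = 6(S'(10) - Δ_3) = -48.
Hence M_0 = 7123/708, M_1 = -1172/177, M_2 = 719/354, M_3 = 1642/177, M_4 = -2945/177.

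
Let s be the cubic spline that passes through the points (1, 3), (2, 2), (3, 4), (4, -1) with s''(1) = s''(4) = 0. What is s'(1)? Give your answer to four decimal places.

-2.2667

Let σ_i = s''(x_i). Step sizes h_i = 1, 1, 1; slopes of the chords Δ_i = (y_(i+1) - y_i)/h_i = -1, 2, -5.
  1·σ_0 + 4·σ_1 + 1·σ_2 = 6(Δ_1 - Δ_0) = 18
  1·σ_1 + 4·σ_2 + 1·σ_3 = 6(Δ_2 - Δ_1) = -42
Natural end conditions: σ_0 = σ_3 = 0.
Solving: σ_0 = 0, σ_1 = 38/5, σ_2 = -62/5, σ_3 = 0.
On [1, 2], s'(x) = b_0 + 2c_0·(x - 1) + 3d_0·(x - 1)² with b_0 = Δ_0 - h_0(2σ_0 + σ_1)/6 = -34/15, c_0 = σ_0/2 = 0, d_0 = (σ_1 - σ_0)/(6h_0) = 19/15. So s'(1) = -34/15.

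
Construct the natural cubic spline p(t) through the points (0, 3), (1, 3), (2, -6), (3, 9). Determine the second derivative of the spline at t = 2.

With m_i denoting the second derivative at x_i, h_i = 1, 1, 1, and Δ_i = (y_(i+1) − y_i)/h_i = 0, -9, 15:
  1·m_0 + 4·m_1 + 1·m_2 = 6(Δ_1 - Δ_0) = -54
  1·m_1 + 4·m_2 + 1·m_3 = 6(Δ_2 - Δ_1) = 144
Natural end conditions: m_0 = m_3 = 0.
Solving the tridiagonal system: m_0 = 0, m_1 = -24, m_2 = 42, m_3 = 0.

42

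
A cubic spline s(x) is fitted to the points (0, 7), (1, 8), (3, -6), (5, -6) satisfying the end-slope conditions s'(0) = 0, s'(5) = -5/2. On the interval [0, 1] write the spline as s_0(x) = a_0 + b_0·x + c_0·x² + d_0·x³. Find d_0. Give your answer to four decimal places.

-3.8043

Put m_i = s'' at the i-th knot. Here h = (1, 2, 2) and Δ = (1, -7, 0), so the interior equations h_(i-1)·m_(i-1) + 2(h_(i-1)+h_i)·m_i + h_i·m_(i+1) = 6(Δ_i − Δ_(i-1)) read
  1·m_0 + 6·m_1 + 2·m_2 = 6(Δ_1 - Δ_0) = -48
  2·m_1 + 8·m_2 + 2·m_3 = 6(Δ_2 - Δ_1) = 42
Clamped end conditions give two more equations: 2h_0·m_0 + h_0·m_1 = 6(Δ_0 - s'(0)) = 6 and h_2·m_2 + 2h_2·m_3 = 6(s'(5) - Δ_2) = -15.
Solving the tridiagonal system: m_0 = 221/23, m_1 = -304/23, m_2 = 499/46, m_3 = -211/23.
On [0, 1], with s_0(x) = a_0 + b_0·x + c_0·x² + d_0·x³: c_0 = m_0/2 = 221/46, d_0 = (m_1 - m_0)/(6h_0) = -175/46, b_0 = Δ_0 - h_0(2m_0 + m_1)/6 = 0.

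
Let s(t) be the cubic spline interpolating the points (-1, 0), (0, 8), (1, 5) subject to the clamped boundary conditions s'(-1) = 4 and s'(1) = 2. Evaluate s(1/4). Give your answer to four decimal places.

7.7539

Write σ_i for s''(x_i). With h_i = 1, 1 and divided differences Δ_i = 8, -3, the continuity of s' gives the tridiagonal system
  1·σ_0 + 4·σ_1 + 1·σ_2 = 6(Δ_1 - Δ_0) = -66
Clamped end conditions give two more equations: 2h_0·σ_0 + h_0·σ_1 = 6(Δ_0 - s'(-1)) = 24 and h_1·σ_1 + 2h_1·σ_2 = 6(s'(1) - Δ_1) = 30.
Hence σ_0 = 55/2, σ_1 = -31, σ_2 = 61/2.
On [0, 1], s(t) = 8 + 9/4·t - 31/2·t² + 41/4·t³.
With t = 1/4: s(1/4) = 1985/256.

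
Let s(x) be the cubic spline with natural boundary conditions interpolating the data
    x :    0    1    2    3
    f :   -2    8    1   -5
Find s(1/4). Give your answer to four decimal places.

1.5781

Let M_i = s''(x_i). Step sizes h_i = 1, 1, 1; slopes of the chords Δ_i = (y_(i+1) - y_i)/h_i = 10, -7, -6.
  1·M_0 + 4·M_1 + 1·M_2 = 6(Δ_1 - Δ_0) = -102
  1·M_1 + 4·M_2 + 1·M_3 = 6(Δ_2 - Δ_1) = 6
Natural end conditions: M_0 = M_3 = 0.
Solving the tridiagonal system: M_0 = 0, M_1 = -138/5, M_2 = 42/5, M_3 = 0.
On [0, 1], s(x) = -2 + 73/5·x + 0·x² - 23/5·x³.
With x = 1/4: s(1/4) = 101/64.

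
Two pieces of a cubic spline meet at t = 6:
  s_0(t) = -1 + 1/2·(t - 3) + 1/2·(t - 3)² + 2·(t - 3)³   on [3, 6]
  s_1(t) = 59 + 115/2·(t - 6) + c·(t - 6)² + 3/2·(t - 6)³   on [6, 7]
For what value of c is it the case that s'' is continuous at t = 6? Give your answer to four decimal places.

s_0''(t) = 1 + 12·(t - 3), so s_0''(6) = 37. On the right, s_1''(6) = 2c, so c = 37/2.

18.5000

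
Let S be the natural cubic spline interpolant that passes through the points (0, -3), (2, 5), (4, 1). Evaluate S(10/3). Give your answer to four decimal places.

3.2222

Let m_i = S''(x_i). Step sizes h_i = 2, 2; slopes of the chords Δ_i = (y_(i+1) - y_i)/h_i = 4, -2.
  2·m_0 + 8·m_1 + 2·m_2 = 6(Δ_1 - Δ_0) = -36
Natural end conditions: m_0 = m_2 = 0.
Hence m_0 = 0, m_1 = -9/2, m_2 = 0.
On [2, 4], S(x) = 5 + 1·(x - 2) - 9/4·(x - 2)² + 3/8·(x - 2)³.
With (x - 2) = 4/3: S(10/3) = 29/9.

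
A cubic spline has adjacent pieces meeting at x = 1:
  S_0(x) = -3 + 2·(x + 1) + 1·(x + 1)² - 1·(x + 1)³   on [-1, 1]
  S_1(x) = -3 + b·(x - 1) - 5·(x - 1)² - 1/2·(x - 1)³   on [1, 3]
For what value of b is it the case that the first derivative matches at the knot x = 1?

S_0'(x) = 2 + 2·(x + 1) - 3·(x + 1)², so S_0'(1) = -6. On the right, S_1'(1) = b, so b = -6.

-6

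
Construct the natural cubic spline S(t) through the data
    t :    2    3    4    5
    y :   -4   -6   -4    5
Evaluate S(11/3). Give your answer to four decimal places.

Put M_i = S'' at the i-th knot. Here h = (1, 1, 1) and Δ = (-2, 2, 9), so the interior equations h_(i-1)·M_(i-1) + 2(h_(i-1)+h_i)·M_i + h_i·M_(i+1) = 6(Δ_i − Δ_(i-1)) read
  1·M_0 + 4·M_1 + 1·M_2 = 6(Δ_1 - Δ_0) = 24
  1·M_1 + 4·M_2 + 1·M_3 = 6(Δ_2 - Δ_1) = 42
Natural end conditions: M_0 = M_3 = 0.
Hence M_0 = 0, M_1 = 18/5, M_2 = 48/5, M_3 = 0.
On [3, 4], S(t) = -6 - 4/5·(t - 3) + 9/5·(t - 3)² + 1·(t - 3)³.
With (t - 3) = 2/3: S(11/3) = -734/135.

-5.4370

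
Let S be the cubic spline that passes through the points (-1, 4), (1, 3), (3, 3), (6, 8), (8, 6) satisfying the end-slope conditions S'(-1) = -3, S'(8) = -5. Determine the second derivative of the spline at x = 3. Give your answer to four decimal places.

With M_i denoting the second derivative at x_i, h_i = 2, 2, 3, 2, and Δ_i = (y_(i+1) − y_i)/h_i = -1/2, 0, 5/3, -1:
  2·M_0 + 8·M_1 + 2·M_2 = 6(Δ_1 - Δ_0) = 3
  2·M_1 + 10·M_2 + 3·M_3 = 6(Δ_2 - Δ_1) = 10
  3·M_2 + 10·M_3 + 2·M_4 = 6(Δ_3 - Δ_2) = -16
Clamped end conditions give two more equations: 2h_0·M_0 + h_0·M_1 = 6(Δ_0 - S'(-1)) = 15 and h_3·M_3 + 2h_3·M_4 = 6(S'(8) - Δ_3) = -24.
Hence M_0 = 1517/354, M_1 = -379/354, M_2 = 265/177, M_3 = -167/177, M_4 = -1957/354.

1.4972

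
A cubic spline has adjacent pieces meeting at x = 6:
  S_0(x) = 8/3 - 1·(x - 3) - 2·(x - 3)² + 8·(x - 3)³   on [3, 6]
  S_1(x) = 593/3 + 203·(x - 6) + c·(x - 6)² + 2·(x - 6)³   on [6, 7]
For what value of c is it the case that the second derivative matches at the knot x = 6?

S_0''(x) = -4 + 48·(x - 3), so S_0''(6) = 140. On the right, S_1''(6) = 2c, so c = 70.

70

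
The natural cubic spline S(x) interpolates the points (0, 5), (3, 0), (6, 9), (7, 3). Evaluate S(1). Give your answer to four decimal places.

1.3614

Write m_i for S''(x_i). With h_i = 3, 3, 1 and divided differences Δ_i = -5/3, 3, -6, the continuity of S' gives the tridiagonal system
  3·m_0 + 12·m_1 + 3·m_2 = 6(Δ_1 - Δ_0) = 28
  3·m_1 + 8·m_2 + 1·m_3 = 6(Δ_2 - Δ_1) = -54
Natural end conditions: m_0 = m_3 = 0.
Solving the tridiagonal system: m_0 = 0, m_1 = 386/87, m_2 = -244/29, m_3 = 0.
On [0, 3], S(x) = 5 - 338/87·x + 0·x² + 193/783·x³.
With x = 1: S(1) = 1066/783.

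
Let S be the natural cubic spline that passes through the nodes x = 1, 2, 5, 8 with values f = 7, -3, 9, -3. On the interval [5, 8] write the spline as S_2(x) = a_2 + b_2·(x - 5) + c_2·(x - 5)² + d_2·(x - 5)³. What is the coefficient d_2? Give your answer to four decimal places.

0.4061

Write M_i for S''(x_i). With h_i = 1, 3, 3 and divided differences Δ_i = -10, 4, -4, the continuity of S' gives the tridiagonal system
  1·M_0 + 8·M_1 + 3·M_2 = 6(Δ_1 - Δ_0) = 84
  3·M_1 + 12·M_2 + 3·M_3 = 6(Δ_2 - Δ_1) = -48
Natural end conditions: M_0 = M_3 = 0.
Solving: M_0 = 0, M_1 = 384/29, M_2 = -212/29, M_3 = 0.
On [5, 8], with S_2(x) = a_2 + b_2·(x - 5) + c_2·(x - 5)² + d_2·(x - 5)³: c_2 = M_2/2 = -106/29, d_2 = (M_3 - M_2)/(6h_2) = 106/261, b_2 = Δ_2 - h_2(2M_2 + M_3)/6 = 96/29.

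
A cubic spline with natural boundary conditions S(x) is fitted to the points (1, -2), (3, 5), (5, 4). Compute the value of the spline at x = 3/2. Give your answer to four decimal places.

With σ_i denoting the second derivative at x_i, h_i = 2, 2, and Δ_i = (y_(i+1) − y_i)/h_i = 7/2, -1/2:
  2·σ_0 + 8·σ_1 + 2·σ_2 = 6(Δ_1 - Δ_0) = -24
Natural end conditions: σ_0 = σ_2 = 0.
Solving: σ_0 = 0, σ_1 = -3, σ_2 = 0.
On [1, 3], S(x) = -2 + 9/2·(x - 1) + 0·(x - 1)² - 1/4·(x - 1)³.
With (x - 1) = 1/2: S(3/2) = 7/32.

0.2188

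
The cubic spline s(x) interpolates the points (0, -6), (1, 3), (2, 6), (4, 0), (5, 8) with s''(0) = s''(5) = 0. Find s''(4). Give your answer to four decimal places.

Write M_i for s''(x_i). With h_i = 1, 1, 2, 1 and divided differences Δ_i = 9, 3, -3, 8, the continuity of s' gives the tridiagonal system
  1·M_0 + 4·M_1 + 1·M_2 = 6(Δ_1 - Δ_0) = -36
  1·M_1 + 6·M_2 + 2·M_3 = 6(Δ_2 - Δ_1) = -36
  2·M_2 + 6·M_3 + 1·M_4 = 6(Δ_3 - Δ_2) = 66
Natural end conditions: M_0 = M_4 = 0.
Forward elimination and back-substitution give M_0 = 0, M_1 = -402/61, M_2 = -588/61, M_3 = 867/61, M_4 = 0.

14.2131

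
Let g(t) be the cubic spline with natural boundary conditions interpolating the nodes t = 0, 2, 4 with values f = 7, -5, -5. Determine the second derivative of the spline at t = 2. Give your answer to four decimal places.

With M_i denoting the second derivative at x_i, h_i = 2, 2, and Δ_i = (y_(i+1) − y_i)/h_i = -6, 0:
  2·M_0 + 8·M_1 + 2·M_2 = 6(Δ_1 - Δ_0) = 36
Natural end conditions: M_0 = M_2 = 0.
Hence M_0 = 0, M_1 = 9/2, M_2 = 0.

4.5000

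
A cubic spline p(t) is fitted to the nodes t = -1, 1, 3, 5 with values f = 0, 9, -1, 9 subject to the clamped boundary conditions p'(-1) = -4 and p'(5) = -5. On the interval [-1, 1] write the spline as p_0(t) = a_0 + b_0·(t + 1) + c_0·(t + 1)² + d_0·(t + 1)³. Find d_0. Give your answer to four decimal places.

-3.1667

Put σ_i = p'' at the i-th knot. Here h = (2, 2, 2) and Δ = (9/2, -5, 5), so the interior equations h_(i-1)·σ_(i-1) + 2(h_(i-1)+h_i)·σ_i + h_i·σ_(i+1) = 6(Δ_i − Δ_(i-1)) read
  2·σ_0 + 8·σ_1 + 2·σ_2 = 6(Δ_1 - Δ_0) = -57
  2·σ_1 + 8·σ_2 + 2·σ_3 = 6(Δ_2 - Δ_1) = 60
Clamped end conditions give two more equations: 2h_0·σ_0 + h_0·σ_1 = 6(Δ_0 - p'(-1)) = 51 and h_2·σ_2 + 2h_2·σ_3 = 6(p'(5) - Δ_2) = -60.
Forward elimination and back-substitution give σ_0 = 127/6, σ_1 = -101/6, σ_2 = 53/3, σ_3 = -143/6.
On [-1, 1], with p_0(t) = a_0 + b_0·(t + 1) + c_0·(t + 1)² + d_0·(t + 1)³: c_0 = σ_0/2 = 127/12, d_0 = (σ_1 - σ_0)/(6h_0) = -19/6, b_0 = Δ_0 - h_0(2σ_0 + σ_1)/6 = -4.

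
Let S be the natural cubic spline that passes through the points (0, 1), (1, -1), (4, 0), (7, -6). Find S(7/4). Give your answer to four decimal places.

-1.3157

Write σ_i for S''(x_i). With h_i = 1, 3, 3 and divided differences Δ_i = -2, 1/3, -2, the continuity of S' gives the tridiagonal system
  1·σ_0 + 8·σ_1 + 3·σ_2 = 6(Δ_1 - Δ_0) = 14
  3·σ_1 + 12·σ_2 + 3·σ_3 = 6(Δ_2 - Δ_1) = -14
Natural end conditions: σ_0 = σ_3 = 0.
Solving the tridiagonal system: σ_0 = 0, σ_1 = 70/29, σ_2 = -154/87, σ_3 = 0.
On [1, 4], S(x) = -1 - 104/87·(x - 1) + 35/29·(x - 1)² - 182/783·(x - 1)³.
With (x - 1) = 3/4: S(7/4) = -1221/928.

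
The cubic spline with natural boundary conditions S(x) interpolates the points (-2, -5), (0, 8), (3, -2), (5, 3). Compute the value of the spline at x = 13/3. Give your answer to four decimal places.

0.1894

With m_i denoting the second derivative at x_i, h_i = 2, 3, 2, and Δ_i = (y_(i+1) − y_i)/h_i = 13/2, -10/3, 5/2:
  2·m_0 + 10·m_1 + 3·m_2 = 6(Δ_1 - Δ_0) = -59
  3·m_1 + 10·m_2 + 2·m_3 = 6(Δ_2 - Δ_1) = 35
Natural end conditions: m_0 = m_3 = 0.
Hence m_0 = 0, m_1 = -695/91, m_2 = 527/91, m_3 = 0.
On [3, 5], S(x) = -2 - 743/546·(x - 3) + 527/182·(x - 3)² - 527/1092·(x - 3)³.
With (x - 3) = 4/3: S(13/3) = 1396/7371.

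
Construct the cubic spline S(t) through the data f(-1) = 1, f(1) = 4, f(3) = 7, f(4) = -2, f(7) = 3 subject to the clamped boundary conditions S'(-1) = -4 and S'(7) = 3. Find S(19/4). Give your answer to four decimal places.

With σ_i denoting the second derivative at x_i, h_i = 2, 2, 1, 3, and Δ_i = (y_(i+1) − y_i)/h_i = 3/2, 3/2, -9, 5/3:
  2·σ_0 + 8·σ_1 + 2·σ_2 = 6(Δ_1 - Δ_0) = 0
  2·σ_1 + 6·σ_2 + 1·σ_3 = 6(Δ_2 - Δ_1) = -63
  1·σ_2 + 8·σ_3 + 3·σ_4 = 6(Δ_3 - Δ_2) = 64
Clamped end conditions give two more equations: 2h_0·σ_0 + h_0·σ_1 = 6(Δ_0 - S'(-1)) = 33 and h_3·σ_3 + 2h_3·σ_4 = 6(S'(7) - Δ_3) = 8.
Solving the tridiagonal system: σ_0 = 38/5, σ_1 = 13/10, σ_2 = -64/5, σ_3 = 56/5, σ_4 = -64/15.
On [4, 7], S(t) = -2 - 37/5·(t - 4) + 28/5·(t - 4)² - 116/135·(t - 4)³.
With (t - 4) = 3/4: S(19/4) = -381/80.

-4.7625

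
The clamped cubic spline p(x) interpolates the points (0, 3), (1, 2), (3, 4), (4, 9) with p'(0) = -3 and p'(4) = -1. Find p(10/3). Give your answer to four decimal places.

6.2466

Let σ_i = p''(x_i). Step sizes h_i = 1, 2, 1; slopes of the chords Δ_i = (y_(i+1) - y_i)/h_i = -1, 1, 5.
  1·σ_0 + 6·σ_1 + 2·σ_2 = 6(Δ_1 - Δ_0) = 12
  2·σ_1 + 6·σ_2 + 1·σ_3 = 6(Δ_2 - Δ_1) = 24
Clamped end conditions give two more equations: 2h_0·σ_0 + h_0·σ_1 = 6(Δ_0 - p'(0)) = 12 and h_2·σ_2 + 2h_2·σ_3 = 6(p'(4) - Δ_2) = -36.
Forward elimination and back-substitution give σ_0 = 244/35, σ_1 = -68/35, σ_2 = 292/35, σ_3 = -776/35.
On [3, 4], p(x) = 4 + 207/35·(x - 3) + 146/35·(x - 3)² - 178/35·(x - 3)³.
With (x - 3) = 1/3: p(10/3) = 5903/945.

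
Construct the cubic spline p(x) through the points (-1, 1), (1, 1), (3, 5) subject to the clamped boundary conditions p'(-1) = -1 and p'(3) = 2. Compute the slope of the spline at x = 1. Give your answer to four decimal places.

1.2500

Let M_i = p''(x_i). Step sizes h_i = 2, 2; slopes of the chords Δ_i = (y_(i+1) - y_i)/h_i = 0, 2.
  2·M_0 + 8·M_1 + 2·M_2 = 6(Δ_1 - Δ_0) = 12
Clamped end conditions give two more equations: 2h_0·M_0 + h_0·M_1 = 6(Δ_0 - p'(-1)) = 6 and h_1·M_1 + 2h_1·M_2 = 6(p'(3) - Δ_1) = 0.
Solving: M_0 = 3/4, M_1 = 3/2, M_2 = -3/4.
On [1, 3], p'(x) = b_1 + 2c_1·(x - 1) + 3d_1·(x - 1)² with b_1 = Δ_1 - h_1(2M_1 + M_2)/6 = 5/4, c_1 = M_1/2 = 3/4, d_1 = (M_2 - M_1)/(6h_1) = -3/16. So p'(1) = 5/4.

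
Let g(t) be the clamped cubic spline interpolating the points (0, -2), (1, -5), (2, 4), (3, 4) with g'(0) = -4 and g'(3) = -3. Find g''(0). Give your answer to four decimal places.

-9.7333

Put σ_i = g'' at the i-th knot. Here h = (1, 1, 1) and Δ = (-3, 9, 0), so the interior equations h_(i-1)·σ_(i-1) + 2(h_(i-1)+h_i)·σ_i + h_i·σ_(i+1) = 6(Δ_i − Δ_(i-1)) read
  1·σ_0 + 4·σ_1 + 1·σ_2 = 6(Δ_1 - Δ_0) = 72
  1·σ_1 + 4·σ_2 + 1·σ_3 = 6(Δ_2 - Δ_1) = -54
Clamped end conditions give two more equations: 2h_0·σ_0 + h_0·σ_1 = 6(Δ_0 - g'(0)) = 6 and h_2·σ_2 + 2h_2·σ_3 = 6(g'(3) - Δ_2) = -18.
Solving: σ_0 = -146/15, σ_1 = 382/15, σ_2 = -302/15, σ_3 = 16/15.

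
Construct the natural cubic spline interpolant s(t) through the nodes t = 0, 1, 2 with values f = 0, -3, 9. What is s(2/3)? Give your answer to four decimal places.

Let M_i = s''(x_i). Step sizes h_i = 1, 1; slopes of the chords Δ_i = (y_(i+1) - y_i)/h_i = -3, 12.
  1·M_0 + 4·M_1 + 1·M_2 = 6(Δ_1 - Δ_0) = 90
Natural end conditions: M_0 = M_2 = 0.
Solving the tridiagonal system: M_0 = 0, M_1 = 45/2, M_2 = 0.
On [0, 1], s(t) = 0 - 27/4·t + 0·t² + 15/4·t³.
With t = 2/3: s(2/3) = -61/18.

-3.3889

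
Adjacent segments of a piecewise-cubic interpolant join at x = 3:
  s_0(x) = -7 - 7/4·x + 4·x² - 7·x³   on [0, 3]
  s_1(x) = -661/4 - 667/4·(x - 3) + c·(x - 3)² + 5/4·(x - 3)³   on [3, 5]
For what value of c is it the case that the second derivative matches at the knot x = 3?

s_0''(x) = 8 - 42·x, so s_0''(3) = -118. On the right, s_1''(3) = 2c, so c = -59.

-59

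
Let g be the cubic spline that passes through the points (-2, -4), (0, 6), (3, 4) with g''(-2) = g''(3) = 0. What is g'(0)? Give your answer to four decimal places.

2.7333

Write M_i for g''(x_i). With h_i = 2, 3 and divided differences Δ_i = 5, -2/3, the continuity of g' gives the tridiagonal system
  2·M_0 + 10·M_1 + 3·M_2 = 6(Δ_1 - Δ_0) = -34
Natural end conditions: M_0 = M_2 = 0.
Forward elimination and back-substitution give M_0 = 0, M_1 = -17/5, M_2 = 0.
On [0, 3], g'(x) = b_1 + 2c_1·x + 3d_1·x² with b_1 = Δ_1 - h_1(2M_1 + M_2)/6 = 41/15, c_1 = M_1/2 = -17/10, d_1 = (M_2 - M_1)/(6h_1) = 17/90. So g'(0) = 41/15.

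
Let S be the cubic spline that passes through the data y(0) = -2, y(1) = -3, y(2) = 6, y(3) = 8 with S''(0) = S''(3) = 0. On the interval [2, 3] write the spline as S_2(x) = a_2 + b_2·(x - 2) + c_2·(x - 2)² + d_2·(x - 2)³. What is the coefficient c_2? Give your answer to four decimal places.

Write σ_i for S''(x_i). With h_i = 1, 1, 1 and divided differences Δ_i = -1, 9, 2, the continuity of S' gives the tridiagonal system
  1·σ_0 + 4·σ_1 + 1·σ_2 = 6(Δ_1 - Δ_0) = 60
  1·σ_1 + 4·σ_2 + 1·σ_3 = 6(Δ_2 - Δ_1) = -42
Natural end conditions: σ_0 = σ_3 = 0.
Solving: σ_0 = 0, σ_1 = 94/5, σ_2 = -76/5, σ_3 = 0.
On [2, 3], with S_2(x) = a_2 + b_2·(x - 2) + c_2·(x - 2)² + d_2·(x - 2)³: c_2 = σ_2/2 = -38/5, d_2 = (σ_3 - σ_2)/(6h_2) = 38/15, b_2 = Δ_2 - h_2(2σ_2 + σ_3)/6 = 106/15.

-7.6000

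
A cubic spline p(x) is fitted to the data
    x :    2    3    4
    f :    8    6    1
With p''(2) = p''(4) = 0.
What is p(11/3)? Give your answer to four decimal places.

2.8889

Let σ_i = p''(x_i). Step sizes h_i = 1, 1; slopes of the chords Δ_i = (y_(i+1) - y_i)/h_i = -2, -5.
  1·σ_0 + 4·σ_1 + 1·σ_2 = 6(Δ_1 - Δ_0) = -18
Natural end conditions: σ_0 = σ_2 = 0.
Forward elimination and back-substitution give σ_0 = 0, σ_1 = -9/2, σ_2 = 0.
On [3, 4], p(x) = 6 - 7/2·(x - 3) - 9/4·(x - 3)² + 3/4·(x - 3)³.
With (x - 3) = 2/3: p(11/3) = 26/9.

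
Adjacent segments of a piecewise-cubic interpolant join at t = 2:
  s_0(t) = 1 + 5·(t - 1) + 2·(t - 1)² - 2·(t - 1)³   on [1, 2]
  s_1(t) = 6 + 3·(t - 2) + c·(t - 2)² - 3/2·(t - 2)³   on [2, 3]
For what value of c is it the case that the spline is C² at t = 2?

-4

s_0''(t) = 4 - 12·(t - 1), so s_0''(2) = -8. On the right, s_1''(2) = 2c, so c = -4.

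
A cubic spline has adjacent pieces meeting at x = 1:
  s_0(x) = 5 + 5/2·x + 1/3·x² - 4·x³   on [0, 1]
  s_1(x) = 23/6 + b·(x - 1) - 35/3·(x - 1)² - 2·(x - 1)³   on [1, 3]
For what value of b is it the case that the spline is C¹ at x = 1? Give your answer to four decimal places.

s_0'(x) = 5/2 + 2/3·x - 12·x², so s_0'(1) = -53/6. On the right, s_1'(1) = b, so b = -53/6.

-8.8333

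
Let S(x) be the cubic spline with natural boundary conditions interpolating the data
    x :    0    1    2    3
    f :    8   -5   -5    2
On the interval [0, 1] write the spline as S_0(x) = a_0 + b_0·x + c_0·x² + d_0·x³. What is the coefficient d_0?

3

Write M_i for S''(x_i). With h_i = 1, 1, 1 and divided differences Δ_i = -13, 0, 7, the continuity of S' gives the tridiagonal system
  1·M_0 + 4·M_1 + 1·M_2 = 6(Δ_1 - Δ_0) = 78
  1·M_1 + 4·M_2 + 1·M_3 = 6(Δ_2 - Δ_1) = 42
Natural end conditions: M_0 = M_3 = 0.
Solving: M_0 = 0, M_1 = 18, M_2 = 6, M_3 = 0.
On [0, 1], with S_0(x) = a_0 + b_0·x + c_0·x² + d_0·x³: c_0 = M_0/2 = 0, d_0 = (M_1 - M_0)/(6h_0) = 3, b_0 = Δ_0 - h_0(2M_0 + M_1)/6 = -16.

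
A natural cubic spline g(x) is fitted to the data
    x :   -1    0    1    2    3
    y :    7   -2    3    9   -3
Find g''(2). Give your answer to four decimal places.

-27.8571

With M_i denoting the second derivative at x_i, h_i = 1, 1, 1, 1, and Δ_i = (y_(i+1) − y_i)/h_i = -9, 5, 6, -12:
  1·M_0 + 4·M_1 + 1·M_2 = 6(Δ_1 - Δ_0) = 84
  1·M_1 + 4·M_2 + 1·M_3 = 6(Δ_2 - Δ_1) = 6
  1·M_2 + 4·M_3 + 1·M_4 = 6(Δ_3 - Δ_2) = -108
Natural end conditions: M_0 = M_4 = 0.
Hence M_0 = 0, M_1 = 141/7, M_2 = 24/7, M_3 = -195/7, M_4 = 0.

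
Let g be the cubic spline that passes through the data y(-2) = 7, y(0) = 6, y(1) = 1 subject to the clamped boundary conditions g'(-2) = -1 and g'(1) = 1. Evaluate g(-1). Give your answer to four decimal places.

With M_i denoting the second derivative at x_i, h_i = 2, 1, and Δ_i = (y_(i+1) − y_i)/h_i = -1/2, -5:
  2·M_0 + 6·M_1 + 1·M_2 = 6(Δ_1 - Δ_0) = -27
Clamped end conditions give two more equations: 2h_0·M_0 + h_0·M_1 = 6(Δ_0 - g'(-2)) = 3 and h_1·M_1 + 2h_1·M_2 = 6(g'(1) - Δ_1) = 36.
Forward elimination and back-substitution give M_0 = 71/12, M_1 = -31/3, M_2 = 139/6.
On [-2, 0], g(x) = 7 - 1·(x + 2) + 71/24·(x + 2)² - 65/48·(x + 2)³.
With (x + 2) = 1: g(-1) = 365/48.

7.6042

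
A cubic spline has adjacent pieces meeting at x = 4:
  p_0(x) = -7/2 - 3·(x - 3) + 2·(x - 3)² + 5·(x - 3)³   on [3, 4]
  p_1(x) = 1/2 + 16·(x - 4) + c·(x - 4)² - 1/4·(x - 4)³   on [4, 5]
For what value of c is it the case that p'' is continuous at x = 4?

p_0''(x) = 4 + 30·(x - 3), so p_0''(4) = 34. On the right, p_1''(4) = 2c, so c = 17.

17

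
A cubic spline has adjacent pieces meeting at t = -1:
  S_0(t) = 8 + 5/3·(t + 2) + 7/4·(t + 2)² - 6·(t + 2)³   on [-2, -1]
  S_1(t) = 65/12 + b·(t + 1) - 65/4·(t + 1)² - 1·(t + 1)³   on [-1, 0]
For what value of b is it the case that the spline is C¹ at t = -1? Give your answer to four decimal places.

S_0'(t) = 5/3 + 7/2·(t + 2) - 18·(t + 2)², so S_0'(-1) = -77/6. On the right, S_1'(-1) = b, so b = -77/6.

-12.8333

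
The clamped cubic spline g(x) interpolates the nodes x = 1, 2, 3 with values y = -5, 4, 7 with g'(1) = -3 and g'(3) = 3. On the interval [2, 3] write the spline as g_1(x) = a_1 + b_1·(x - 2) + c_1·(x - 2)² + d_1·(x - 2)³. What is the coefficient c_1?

-12

Put M_i = g'' at the i-th knot. Here h = (1, 1) and Δ = (9, 3), so the interior equations h_(i-1)·M_(i-1) + 2(h_(i-1)+h_i)·M_i + h_i·M_(i+1) = 6(Δ_i − Δ_(i-1)) read
  1·M_0 + 4·M_1 + 1·M_2 = 6(Δ_1 - Δ_0) = -36
Clamped end conditions give two more equations: 2h_0·M_0 + h_0·M_1 = 6(Δ_0 - g'(1)) = 72 and h_1·M_1 + 2h_1·M_2 = 6(g'(3) - Δ_1) = 0.
Solving: M_0 = 48, M_1 = -24, M_2 = 12.
On [2, 3], with g_1(x) = a_1 + b_1·(x - 2) + c_1·(x - 2)² + d_1·(x - 2)³: c_1 = M_1/2 = -12, d_1 = (M_2 - M_1)/(6h_1) = 6, b_1 = Δ_1 - h_1(2M_1 + M_2)/6 = 9.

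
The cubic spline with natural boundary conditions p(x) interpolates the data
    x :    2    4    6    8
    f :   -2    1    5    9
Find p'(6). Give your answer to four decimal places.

2.0667

Put M_i = p'' at the i-th knot. Here h = (2, 2, 2) and Δ = (3/2, 2, 2), so the interior equations h_(i-1)·M_(i-1) + 2(h_(i-1)+h_i)·M_i + h_i·M_(i+1) = 6(Δ_i − Δ_(i-1)) read
  2·M_0 + 8·M_1 + 2·M_2 = 6(Δ_1 - Δ_0) = 3
  2·M_1 + 8·M_2 + 2·M_3 = 6(Δ_2 - Δ_1) = 0
Natural end conditions: M_0 = M_3 = 0.
Hence M_0 = 0, M_1 = 2/5, M_2 = -1/10, M_3 = 0.
On [6, 8], p'(x) = b_2 + 2c_2·(x - 6) + 3d_2·(x - 6)² with b_2 = Δ_2 - h_2(2M_2 + M_3)/6 = 31/15, c_2 = M_2/2 = -1/20, d_2 = (M_3 - M_2)/(6h_2) = 1/120. So p'(6) = 31/15.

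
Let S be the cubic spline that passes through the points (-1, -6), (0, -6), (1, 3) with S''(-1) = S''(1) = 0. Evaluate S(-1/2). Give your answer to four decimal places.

-6.8438

Let m_i = S''(x_i). Step sizes h_i = 1, 1; slopes of the chords Δ_i = (y_(i+1) - y_i)/h_i = 0, 9.
  1·m_0 + 4·m_1 + 1·m_2 = 6(Δ_1 - Δ_0) = 54
Natural end conditions: m_0 = m_2 = 0.
Hence m_0 = 0, m_1 = 27/2, m_2 = 0.
On [-1, 0], S(x) = -6 - 9/4·(x + 1) + 0·(x + 1)² + 9/4·(x + 1)³.
With (x + 1) = 1/2: S(-1/2) = -219/32.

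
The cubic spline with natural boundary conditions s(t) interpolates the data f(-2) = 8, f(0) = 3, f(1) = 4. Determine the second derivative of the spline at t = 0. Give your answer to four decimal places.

3.5000

With M_i denoting the second derivative at x_i, h_i = 2, 1, and Δ_i = (y_(i+1) − y_i)/h_i = -5/2, 1:
  2·M_0 + 6·M_1 + 1·M_2 = 6(Δ_1 - Δ_0) = 21
Natural end conditions: M_0 = M_2 = 0.
Solving the tridiagonal system: M_0 = 0, M_1 = 7/2, M_2 = 0.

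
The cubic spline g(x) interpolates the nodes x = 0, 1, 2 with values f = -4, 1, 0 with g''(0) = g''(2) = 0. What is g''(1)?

Put M_i = g'' at the i-th knot. Here h = (1, 1) and Δ = (5, -1), so the interior equations h_(i-1)·M_(i-1) + 2(h_(i-1)+h_i)·M_i + h_i·M_(i+1) = 6(Δ_i − Δ_(i-1)) read
  1·M_0 + 4·M_1 + 1·M_2 = 6(Δ_1 - Δ_0) = -36
Natural end conditions: M_0 = M_2 = 0.
Hence M_0 = 0, M_1 = -9, M_2 = 0.

-9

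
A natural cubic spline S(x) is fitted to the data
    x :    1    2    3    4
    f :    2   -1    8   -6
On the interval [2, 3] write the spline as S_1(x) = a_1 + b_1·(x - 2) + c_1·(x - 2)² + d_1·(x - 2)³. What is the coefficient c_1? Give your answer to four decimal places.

14.2000

With M_i denoting the second derivative at x_i, h_i = 1, 1, 1, and Δ_i = (y_(i+1) − y_i)/h_i = -3, 9, -14:
  1·M_0 + 4·M_1 + 1·M_2 = 6(Δ_1 - Δ_0) = 72
  1·M_1 + 4·M_2 + 1·M_3 = 6(Δ_2 - Δ_1) = -138
Natural end conditions: M_0 = M_3 = 0.
Hence M_0 = 0, M_1 = 142/5, M_2 = -208/5, M_3 = 0.
On [2, 3], with S_1(x) = a_1 + b_1·(x - 2) + c_1·(x - 2)² + d_1·(x - 2)³: c_1 = M_1/2 = 71/5, d_1 = (M_2 - M_1)/(6h_1) = -35/3, b_1 = Δ_1 - h_1(2M_1 + M_2)/6 = 97/15.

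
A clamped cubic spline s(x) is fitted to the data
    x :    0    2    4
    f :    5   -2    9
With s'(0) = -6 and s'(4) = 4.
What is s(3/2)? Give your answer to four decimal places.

Let M_i = s''(x_i). Step sizes h_i = 2, 2; slopes of the chords Δ_i = (y_(i+1) - y_i)/h_i = -7/2, 11/2.
  2·M_0 + 8·M_1 + 2·M_2 = 6(Δ_1 - Δ_0) = 54
Clamped end conditions give two more equations: 2h_0·M_0 + h_0·M_1 = 6(Δ_0 - s'(0)) = 15 and h_1·M_1 + 2h_1·M_2 = 6(s'(4) - Δ_1) = -9.
Forward elimination and back-substitution give M_0 = -1/2, M_1 = 17/2, M_2 = -13/2.
On [0, 2], s(x) = 5 - 6·x - 1/4·x² + 3/4·x³.
With x = 3/2: s(3/2) = -65/32.

-2.0313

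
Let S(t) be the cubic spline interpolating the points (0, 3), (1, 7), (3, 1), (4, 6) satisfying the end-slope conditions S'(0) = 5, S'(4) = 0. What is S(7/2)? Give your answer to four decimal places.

Let σ_i = S''(x_i). Step sizes h_i = 1, 2, 1; slopes of the chords Δ_i = (y_(i+1) - y_i)/h_i = 4, -3, 5.
  1·σ_0 + 6·σ_1 + 2·σ_2 = 6(Δ_1 - Δ_0) = -42
  2·σ_1 + 6·σ_2 + 1·σ_3 = 6(Δ_2 - Δ_1) = 48
Clamped end conditions give two more equations: 2h_0·σ_0 + h_0·σ_1 = 6(Δ_0 - S'(0)) = -6 and h_2·σ_2 + 2h_2·σ_3 = 6(S'(4) - Δ_2) = -30.
Solving: σ_0 = 122/35, σ_1 = -454/35, σ_2 = 566/35, σ_3 = -808/35.
On [3, 4], S(t) = 1 + 121/35·(t - 3) + 283/35·(t - 3)² - 229/35·(t - 3)³.
With (t - 3) = 1/2: S(7/2) = 1101/280.

3.9321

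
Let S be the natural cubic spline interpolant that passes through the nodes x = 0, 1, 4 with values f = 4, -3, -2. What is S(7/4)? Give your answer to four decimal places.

Let m_i = S''(x_i). Step sizes h_i = 1, 3; slopes of the chords Δ_i = (y_(i+1) - y_i)/h_i = -7, 1/3.
  1·m_0 + 8·m_1 + 3·m_2 = 6(Δ_1 - Δ_0) = 44
Natural end conditions: m_0 = m_2 = 0.
Hence m_0 = 0, m_1 = 11/2, m_2 = 0.
On [1, 4], S(x) = -3 - 31/6·(x - 1) + 11/4·(x - 1)² - 11/36·(x - 1)³.
With (x - 1) = 3/4: S(7/4) = -1397/256.

-5.4570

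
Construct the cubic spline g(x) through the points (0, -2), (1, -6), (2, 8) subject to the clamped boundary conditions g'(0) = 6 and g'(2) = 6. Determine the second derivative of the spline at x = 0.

-57

Write m_i for g''(x_i). With h_i = 1, 1 and divided differences Δ_i = -4, 14, the continuity of g' gives the tridiagonal system
  1·m_0 + 4·m_1 + 1·m_2 = 6(Δ_1 - Δ_0) = 108
Clamped end conditions give two more equations: 2h_0·m_0 + h_0·m_1 = 6(Δ_0 - g'(0)) = -60 and h_1·m_1 + 2h_1·m_2 = 6(g'(2) - Δ_1) = -48.
Hence m_0 = -57, m_1 = 54, m_2 = -51.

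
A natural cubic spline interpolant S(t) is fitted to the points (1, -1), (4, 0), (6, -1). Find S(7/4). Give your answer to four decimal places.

-0.5742

Write σ_i for S''(x_i). With h_i = 3, 2 and divided differences Δ_i = 1/3, -1/2, the continuity of S' gives the tridiagonal system
  3·σ_0 + 10·σ_1 + 2·σ_2 = 6(Δ_1 - Δ_0) = -5
Natural end conditions: σ_0 = σ_2 = 0.
Solving the tridiagonal system: σ_0 = 0, σ_1 = -1/2, σ_2 = 0.
On [1, 4], S(t) = -1 + 7/12·(t - 1) + 0·(t - 1)² - 1/36·(t - 1)³.
With (t - 1) = 3/4: S(7/4) = -147/256.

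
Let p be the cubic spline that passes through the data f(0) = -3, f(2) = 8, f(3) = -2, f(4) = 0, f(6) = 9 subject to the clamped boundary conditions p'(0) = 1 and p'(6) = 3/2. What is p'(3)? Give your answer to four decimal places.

-6.1750

Let M_i = p''(x_i). Step sizes h_i = 2, 1, 1, 2; slopes of the chords Δ_i = (y_(i+1) - y_i)/h_i = 11/2, -10, 2, 9/2.
  2·M_0 + 6·M_1 + 1·M_2 = 6(Δ_1 - Δ_0) = -93
  1·M_1 + 4·M_2 + 1·M_3 = 6(Δ_2 - Δ_1) = 72
  1·M_2 + 6·M_3 + 2·M_4 = 6(Δ_3 - Δ_2) = 15
Clamped end conditions give two more equations: 2h_0·M_0 + h_0·M_1 = 6(Δ_0 - p'(0)) = 27 and h_3·M_3 + 2h_3·M_4 = 6(p'(6) - Δ_3) = -18.
Hence M_0 = 2383/120, M_1 = -1573/60, M_2 = 295/12, M_3 = -7/60, M_4 = -533/120.
On [3, 4], p'(x) = b_2 + 2c_2·(x - 3) + 3d_2·(x - 3)² with b_2 = Δ_2 - h_2(2M_2 + M_3)/6 = -247/40, c_2 = M_2/2 = 295/24, d_2 = (M_3 - M_2)/(6h_2) = -247/60. So p'(3) = -247/40.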